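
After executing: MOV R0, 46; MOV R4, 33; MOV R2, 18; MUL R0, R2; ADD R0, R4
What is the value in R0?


Register state trace:
  MOV R0, 46  → R0 = 46
  MOV R4, 33  → R4 = 33
  MOV R2, 18  → R2 = 18
  MUL R0, R2  → R0 = 46 * 18 = 828
  ADD R0, R4  → R0 = 828 + 33 = 861
Final: R0 = 861

861


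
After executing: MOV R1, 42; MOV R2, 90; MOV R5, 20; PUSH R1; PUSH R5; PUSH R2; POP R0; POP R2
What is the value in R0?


Stack trace (top is rightmost):
  MOV R1, 42  → R1 = 42
  MOV R2, 90  → R2 = 90
  MOV R5, 20  → R5 = 20
  PUSH R1  → stack: [42]
  PUSH R5  → stack: [42, 20]
  PUSH R2  → stack: [42, 20, 90]
  POP R0  → R0 = 90, stack: [42, 20]
  POP R2  → R2 = 20, stack: [42]
Final: R0 = 90

90


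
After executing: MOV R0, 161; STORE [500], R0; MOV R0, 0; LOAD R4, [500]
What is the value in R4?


Register and memory trace:
  MOV R0, 161  → R0 = 161
  STORE [500], R0  → mem[500] = 161
  MOV R0, 0  → R0 = 0
  LOAD R4, [500]  → R4 = mem[500] = 161
Final: R4 = 161

161


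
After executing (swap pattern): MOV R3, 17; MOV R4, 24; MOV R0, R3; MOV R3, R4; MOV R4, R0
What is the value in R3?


Register state trace (swap pattern):
  MOV R3, 17  → R3 = 17
  MOV R4, 24  → R4 = 24
  MOV R0, R3  → R0 = 17  (save R3)
  MOV R3, R4  → R3 = 24  (R3 gets R4's value)
  MOV R4, R0  → R4 = 17  (R4 gets saved value)
Final: R3 = 24

24


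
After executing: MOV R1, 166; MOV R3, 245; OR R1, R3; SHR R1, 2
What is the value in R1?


Register state trace:
  MOV R1, 166  → R1 = 166 (0b10100110)
  MOV R3, 245  → R3 = 245 (0b11110101)
  OR R1, R3  → R1 = 166 OR 245 = 247 (0b11110111)
  SHR R1, 2  → R1 = 247 >> 2 = 61
Final: R1 = 61

61


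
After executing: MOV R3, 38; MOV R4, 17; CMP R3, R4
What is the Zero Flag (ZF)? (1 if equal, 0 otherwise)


Register state trace:
  MOV R3, 38  → R3 = 38
  MOV R4, 17  → R4 = 17
  CMP R3, R4  → computes 38 - 17 = 21
  Result is nonzero, so values are not equal
ZF = 0

0


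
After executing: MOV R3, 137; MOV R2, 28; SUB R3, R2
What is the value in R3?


Register state trace:
  MOV R3, 137  → R3 = 137
  MOV R2, 28  → R2 = 28
  SUB R3, R2  → R3 = 137 - 28 = 109
Final: R3 = 109

109


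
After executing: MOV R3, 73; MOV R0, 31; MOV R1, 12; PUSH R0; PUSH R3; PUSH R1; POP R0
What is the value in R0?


Stack trace (top is rightmost):
  MOV R3, 73  → R3 = 73
  MOV R0, 31  → R0 = 31
  MOV R1, 12  → R1 = 12
  PUSH R0  → stack: [31]
  PUSH R3  → stack: [31, 73]
  PUSH R1  → stack: [31, 73, 12]
  POP R0  → R0 = 12, stack: [31, 73]
Final: R0 = 12

12


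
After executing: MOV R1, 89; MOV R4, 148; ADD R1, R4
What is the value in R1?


Register state trace:
  MOV R1, 89  → R1 = 89
  MOV R4, 148  → R4 = 148
  ADD R1, R4  → R1 = 89 + 148 = 237
Final: R1 = 237

237


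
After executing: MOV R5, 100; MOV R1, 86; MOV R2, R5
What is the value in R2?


Register state trace:
  MOV R5, 100  → R5 = 100
  MOV R1, 86  → R1 = 86
  MOV R2, R5  → R2 = 100
Final: R2 = 100

100


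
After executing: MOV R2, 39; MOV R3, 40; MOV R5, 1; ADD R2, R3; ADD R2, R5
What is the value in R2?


Register state trace:
  MOV R2, 39  → R2 = 39
  MOV R3, 40  → R3 = 40
  MOV R5, 1  → R5 = 1
  ADD R2, R3  → R2 = 39 + 40 = 79
  ADD R2, R5  → R2 = 79 + 1 = 80
Final: R2 = 80

80


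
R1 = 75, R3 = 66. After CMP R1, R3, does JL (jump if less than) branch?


Trace:
  R1 = 75, R3 = 66
  CMP R1, R3  → compares 75 vs 66
  JL checks: is 75 less than 66?
  75 > 66, so condition is false
Branch taken: No

No


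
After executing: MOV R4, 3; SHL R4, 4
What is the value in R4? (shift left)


Register state trace:
  MOV R4, 3  → R4 = 3
  SHL R4, 4  → R4 = 3 << 4 = 3 * 2^4 = 48
Final: R4 = 48

48


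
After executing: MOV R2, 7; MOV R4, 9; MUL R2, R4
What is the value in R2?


Register state trace:
  MOV R2, 7  → R2 = 7
  MOV R4, 9  → R4 = 9
  MUL R2, R4  → R2 = 7 * 9 = 63
Final: R2 = 63

63


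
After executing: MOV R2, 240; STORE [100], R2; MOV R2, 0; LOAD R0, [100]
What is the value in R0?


Register and memory trace:
  MOV R2, 240  → R2 = 240
  STORE [100], R2  → mem[100] = 240
  MOV R2, 0  → R2 = 0
  LOAD R0, [100]  → R0 = mem[100] = 240
Final: R0 = 240

240


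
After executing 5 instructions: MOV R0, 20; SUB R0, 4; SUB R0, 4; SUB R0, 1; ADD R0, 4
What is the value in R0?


Register state trace:
  MOV R0, 20  → R0 = 20
  SUB R0, 4  → R0 = 20 - 4 = 16
  SUB R0, 4  → R0 = 16 - 4 = 12
  SUB R0, 1  → R0 = 12 - 1 = 11
  ADD R0, 4  → R0 = 11 + 4 = 15
Final: R0 = 15

15


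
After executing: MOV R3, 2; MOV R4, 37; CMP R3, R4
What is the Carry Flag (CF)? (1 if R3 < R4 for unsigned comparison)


Register state trace:
  MOV R3, 2  → R3 = 2
  MOV R4, 37  → R4 = 37
  CMP R3, R4  → unsigned 2 - 37: borrow occurs
  2 < 37, so CF = 1
CF = 1

1


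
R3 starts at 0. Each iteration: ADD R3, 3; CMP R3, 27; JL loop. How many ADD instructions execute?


Loop trace (R3 starts at 0, target 27, step 3):
  ADD #1: R3 = 0 + 3 = 3  → 3 < 27, loop
  ADD #2: R3 = 3 + 3 = 6  → 6 < 27, loop
  ADD #3: R3 = 6 + 3 = 9  → 9 < 27, loop
  ADD #4: R3 = 9 + 3 = 12  → 12 < 27, loop
  ADD #5: R3 = 12 + 3 = 15  → 15 < 27, loop
  ADD #6: R3 = 15 + 3 = 18  → 18 < 27, loop
  ADD #7: R3 = 18 + 3 = 21  → 21 < 27, loop
  ADD #8: R3 = 21 + 3 = 24  → 24 < 27, loop
  ADD #9: R3 = 24 + 3 = 27  → 27 >= 27, exit
Total ADD instructions: 9

9


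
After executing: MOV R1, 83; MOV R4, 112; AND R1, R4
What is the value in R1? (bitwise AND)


Register state trace:
  MOV R1, 83  → R1 = 83 (0b01010011)
  MOV R4, 112  → R4 = 112 (0b01110000)
  AND R1, R4  → R1 = 83 AND 112 = 80 (0b01010000)
Final: R1 = 80

80


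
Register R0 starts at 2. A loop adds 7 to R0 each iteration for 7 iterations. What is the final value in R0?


Starting value: R0 = 2
  Iter 1: R0 = 2 + 7 = 9
  Iter 2: R0 = 9 + 7 = 16
  Iter 3: R0 = 16 + 7 = 23
  Iter 4: R0 = 23 + 7 = 30
  Iter 5: R0 = 30 + 7 = 37
  Iter 6: R0 = 37 + 7 = 44
  Iter 7: R0 = 44 + 7 = 51
Final: R0 = 51

51


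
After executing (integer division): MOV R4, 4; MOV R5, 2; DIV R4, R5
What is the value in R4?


Register state trace:
  MOV R4, 4  → R4 = 4
  MOV R5, 2  → R5 = 2
  DIV R4, R5  → R4 = 4 // 2 = 2
Final: R4 = 2

2


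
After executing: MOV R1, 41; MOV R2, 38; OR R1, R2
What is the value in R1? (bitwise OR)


Register state trace:
  MOV R1, 41  → R1 = 41 (0b00101001)
  MOV R2, 38  → R2 = 38 (0b00100110)
  OR R1, R2   → R1 = 41 OR 38 = 47 (0b00101111)
Final: R1 = 47

47


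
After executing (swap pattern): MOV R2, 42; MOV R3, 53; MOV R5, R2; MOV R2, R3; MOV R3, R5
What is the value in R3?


Register state trace (swap pattern):
  MOV R2, 42  → R2 = 42
  MOV R3, 53  → R3 = 53
  MOV R5, R2  → R5 = 42  (save R2)
  MOV R2, R3  → R2 = 53  (R2 gets R3's value)
  MOV R3, R5  → R3 = 42  (R3 gets saved value)
Final: R3 = 42

42


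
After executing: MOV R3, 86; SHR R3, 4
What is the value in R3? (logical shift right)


Register state trace:
  MOV R3, 86  → R3 = 86
  SHR R3, 4  → R3 = 86 >> 4 = 86 // 2^4 = 5
Final: R3 = 5

5


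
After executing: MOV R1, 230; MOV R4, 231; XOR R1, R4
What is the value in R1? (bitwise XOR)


Register state trace:
  MOV R1, 230  → R1 = 230 (0b11100110)
  MOV R4, 231  → R4 = 231 (0b11100111)
  XOR R1, R4  → R1 = 230 XOR 231 = 1 (0b00000001)
Final: R1 = 1

1


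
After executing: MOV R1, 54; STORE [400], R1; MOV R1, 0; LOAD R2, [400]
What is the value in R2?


Register and memory trace:
  MOV R1, 54  → R1 = 54
  STORE [400], R1  → mem[400] = 54
  MOV R1, 0  → R1 = 0
  LOAD R2, [400]  → R2 = mem[400] = 54
Final: R2 = 54

54


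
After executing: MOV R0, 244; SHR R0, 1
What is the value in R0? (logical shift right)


Register state trace:
  MOV R0, 244  → R0 = 244
  SHR R0, 1  → R0 = 244 >> 1 = 244 // 2^1 = 122
Final: R0 = 122

122


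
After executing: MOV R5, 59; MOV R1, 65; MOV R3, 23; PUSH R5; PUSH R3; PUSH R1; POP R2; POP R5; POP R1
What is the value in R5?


Stack trace (top is rightmost):
  MOV R5, 59  → R5 = 59
  MOV R1, 65  → R1 = 65
  MOV R3, 23  → R3 = 23
  PUSH R5  → stack: [59]
  PUSH R3  → stack: [59, 23]
  PUSH R1  → stack: [59, 23, 65]
  POP R2  → R2 = 65, stack: [59, 23]
  POP R5  → R5 = 23, stack: [59]
  POP R1  → R1 = 59, stack: []
Final: R5 = 23

23


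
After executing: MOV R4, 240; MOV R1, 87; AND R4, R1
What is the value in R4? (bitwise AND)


Register state trace:
  MOV R4, 240  → R4 = 240 (0b11110000)
  MOV R1, 87  → R1 = 87 (0b01010111)
  AND R4, R1  → R4 = 240 AND 87 = 80 (0b01010000)
Final: R4 = 80

80


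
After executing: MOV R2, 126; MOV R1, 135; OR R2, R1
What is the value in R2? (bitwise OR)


Register state trace:
  MOV R2, 126  → R2 = 126 (0b01111110)
  MOV R1, 135  → R1 = 135 (0b10000111)
  OR R2, R1   → R2 = 126 OR 135 = 255 (0b11111111)
Final: R2 = 255

255


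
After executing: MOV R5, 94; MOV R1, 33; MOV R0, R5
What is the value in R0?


Register state trace:
  MOV R5, 94  → R5 = 94
  MOV R1, 33  → R1 = 33
  MOV R0, R5  → R0 = 94
Final: R0 = 94

94


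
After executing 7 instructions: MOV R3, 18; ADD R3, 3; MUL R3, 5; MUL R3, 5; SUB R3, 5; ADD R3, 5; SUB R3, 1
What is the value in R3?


Register state trace:
  MOV R3, 18  → R3 = 18
  ADD R3, 3  → R3 = 18 + 3 = 21
  MUL R3, 5  → R3 = 21 * 5 = 105
  MUL R3, 5  → R3 = 105 * 5 = 525
  SUB R3, 5  → R3 = 525 - 5 = 520
  ADD R3, 5  → R3 = 520 + 5 = 525
  SUB R3, 1  → R3 = 525 - 1 = 524
Final: R3 = 524

524


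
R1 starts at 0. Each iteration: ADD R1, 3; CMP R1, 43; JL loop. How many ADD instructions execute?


Loop trace (R1 starts at 0, target 43, step 3):
  ADD #1: R1 = 0 + 3 = 3  → 3 < 43, loop
  ADD #2: R1 = 3 + 3 = 6  → 6 < 43, loop
  ADD #3: R1 = 6 + 3 = 9  → 9 < 43, loop
  ADD #4: R1 = 9 + 3 = 12  → 12 < 43, loop
  ADD #5: R1 = 12 + 3 = 15  → 15 < 43, loop
  ADD #6: R1 = 15 + 3 = 18  → 18 < 43, loop
  ADD #7: R1 = 18 + 3 = 21  → 21 < 43, loop
  ADD #8: R1 = 21 + 3 = 24  → 24 < 43, loop
  ADD #9: R1 = 24 + 3 = 27  → 27 < 43, loop
  ADD #10: R1 = 27 + 3 = 30  → 30 < 43, loop
  ADD #11: R1 = 30 + 3 = 33  → 33 < 43, loop
  ADD #12: R1 = 33 + 3 = 36  → 36 < 43, loop
  ADD #13: R1 = 36 + 3 = 39  → 39 < 43, loop
  ADD #14: R1 = 39 + 3 = 42  → 42 < 43, loop
  ADD #15: R1 = 42 + 3 = 45  → 45 >= 43, exit
Total ADD instructions: 15

15


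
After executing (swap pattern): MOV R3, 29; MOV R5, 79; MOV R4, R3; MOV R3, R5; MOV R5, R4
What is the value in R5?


Register state trace (swap pattern):
  MOV R3, 29  → R3 = 29
  MOV R5, 79  → R5 = 79
  MOV R4, R3  → R4 = 29  (save R3)
  MOV R3, R5  → R3 = 79  (R3 gets R5's value)
  MOV R5, R4  → R5 = 29  (R5 gets saved value)
Final: R5 = 29

29


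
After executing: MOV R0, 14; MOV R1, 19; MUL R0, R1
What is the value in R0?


Register state trace:
  MOV R0, 14  → R0 = 14
  MOV R1, 19  → R1 = 19
  MUL R0, R1  → R0 = 14 * 19 = 266
Final: R0 = 266

266


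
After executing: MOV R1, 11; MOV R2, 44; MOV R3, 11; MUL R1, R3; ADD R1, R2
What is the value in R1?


Register state trace:
  MOV R1, 11  → R1 = 11
  MOV R2, 44  → R2 = 44
  MOV R3, 11  → R3 = 11
  MUL R1, R3  → R1 = 11 * 11 = 121
  ADD R1, R2  → R1 = 121 + 44 = 165
Final: R1 = 165

165


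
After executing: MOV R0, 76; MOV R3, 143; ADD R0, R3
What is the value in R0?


Register state trace:
  MOV R0, 76  → R0 = 76
  MOV R3, 143  → R3 = 143
  ADD R0, R3  → R0 = 76 + 143 = 219
Final: R0 = 219

219


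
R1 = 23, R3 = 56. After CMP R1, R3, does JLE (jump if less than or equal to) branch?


Trace:
  R1 = 23, R3 = 56
  CMP R1, R3  → compares 23 vs 56
  JLE checks: is 23 less than or equal to 56?
  23 < 56, so condition is true
Branch taken: Yes

Yes


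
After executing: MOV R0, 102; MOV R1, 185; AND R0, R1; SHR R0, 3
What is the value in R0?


Register state trace:
  MOV R0, 102  → R0 = 102 (0b01100110)
  MOV R1, 185  → R1 = 185 (0b10111001)
  AND R0, R1  → R0 = 102 AND 185 = 32 (0b00100000)
  SHR R0, 3  → R0 = 32 >> 3 = 4
Final: R0 = 4

4


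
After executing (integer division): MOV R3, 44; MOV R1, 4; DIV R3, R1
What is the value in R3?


Register state trace:
  MOV R3, 44  → R3 = 44
  MOV R1, 4  → R1 = 4
  DIV R3, R1  → R3 = 44 // 4 = 11
Final: R3 = 11

11


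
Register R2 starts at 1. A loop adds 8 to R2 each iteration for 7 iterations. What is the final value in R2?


Starting value: R2 = 1
  Iter 1: R2 = 1 + 8 = 9
  Iter 2: R2 = 9 + 8 = 17
  Iter 3: R2 = 17 + 8 = 25
  Iter 4: R2 = 25 + 8 = 33
  Iter 5: R2 = 33 + 8 = 41
  Iter 6: R2 = 41 + 8 = 49
  Iter 7: R2 = 49 + 8 = 57
Final: R2 = 57

57


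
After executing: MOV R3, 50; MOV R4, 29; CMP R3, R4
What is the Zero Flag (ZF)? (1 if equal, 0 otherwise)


Register state trace:
  MOV R3, 50  → R3 = 50
  MOV R4, 29  → R4 = 29
  CMP R3, R4  → computes 50 - 29 = 21
  Result is nonzero, so values are not equal
ZF = 0

0


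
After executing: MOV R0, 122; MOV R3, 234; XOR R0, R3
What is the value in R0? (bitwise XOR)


Register state trace:
  MOV R0, 122  → R0 = 122 (0b01111010)
  MOV R3, 234  → R3 = 234 (0b11101010)
  XOR R0, R3  → R0 = 122 XOR 234 = 144 (0b10010000)
Final: R0 = 144

144


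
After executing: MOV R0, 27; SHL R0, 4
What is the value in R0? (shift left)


Register state trace:
  MOV R0, 27  → R0 = 27
  SHL R0, 4  → R0 = 27 << 4 = 27 * 2^4 = 432
Final: R0 = 432

432


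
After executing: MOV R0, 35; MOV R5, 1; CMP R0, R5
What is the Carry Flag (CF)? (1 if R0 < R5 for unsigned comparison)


Register state trace:
  MOV R0, 35  → R0 = 35
  MOV R5, 1  → R5 = 1
  CMP R0, R5  → unsigned 35 - 1: no borrow
  35 >= 1, so CF = 0
CF = 0

0


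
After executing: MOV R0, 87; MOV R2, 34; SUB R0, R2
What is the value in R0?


Register state trace:
  MOV R0, 87  → R0 = 87
  MOV R2, 34  → R2 = 34
  SUB R0, R2  → R0 = 87 - 34 = 53
Final: R0 = 53

53


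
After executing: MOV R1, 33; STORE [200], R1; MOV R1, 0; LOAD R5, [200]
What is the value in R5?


Register and memory trace:
  MOV R1, 33  → R1 = 33
  STORE [200], R1  → mem[200] = 33
  MOV R1, 0  → R1 = 0
  LOAD R5, [200]  → R5 = mem[200] = 33
Final: R5 = 33

33


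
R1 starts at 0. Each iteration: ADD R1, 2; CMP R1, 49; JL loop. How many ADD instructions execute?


Loop trace (R1 starts at 0, target 49, step 2):
  ADD #1: R1 = 0 + 2 = 2  → 2 < 49, loop
  ADD #2: R1 = 2 + 2 = 4  → 4 < 49, loop
  ADD #3: R1 = 4 + 2 = 6  → 6 < 49, loop
  ADD #4: R1 = 6 + 2 = 8  → 8 < 49, loop
  ADD #5: R1 = 8 + 2 = 10  → 10 < 49, loop
  ADD #6: R1 = 10 + 2 = 12  → 12 < 49, loop
  ADD #7: R1 = 12 + 2 = 14  → 14 < 49, loop
  ADD #8: R1 = 14 + 2 = 16  → 16 < 49, loop
  ADD #9: R1 = 16 + 2 = 18  → 18 < 49, loop
  ADD #10: R1 = 18 + 2 = 20  → 20 < 49, loop
  ADD #11: R1 = 20 + 2 = 22  → 22 < 49, loop
  ADD #12: R1 = 22 + 2 = 24  → 24 < 49, loop
  ADD #13: R1 = 24 + 2 = 26  → 26 < 49, loop
  ADD #14: R1 = 26 + 2 = 28  → 28 < 49, loop
  ADD #15: R1 = 28 + 2 = 30  → 30 < 49, loop
  ADD #16: R1 = 30 + 2 = 32  → 32 < 49, loop
  ADD #17: R1 = 32 + 2 = 34  → 34 < 49, loop
  ADD #18: R1 = 34 + 2 = 36  → 36 < 49, loop
  ADD #19: R1 = 36 + 2 = 38  → 38 < 49, loop
  ADD #20: R1 = 38 + 2 = 40  → 40 < 49, loop
  ADD #21: R1 = 40 + 2 = 42  → 42 < 49, loop
  ADD #22: R1 = 42 + 2 = 44  → 44 < 49, loop
  ADD #23: R1 = 44 + 2 = 46  → 46 < 49, loop
  ADD #24: R1 = 46 + 2 = 48  → 48 < 49, loop
  ADD #25: R1 = 48 + 2 = 50  → 50 >= 49, exit
Total ADD instructions: 25

25


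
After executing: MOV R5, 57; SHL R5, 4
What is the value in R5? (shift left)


Register state trace:
  MOV R5, 57  → R5 = 57
  SHL R5, 4  → R5 = 57 << 4 = 57 * 2^4 = 912
Final: R5 = 912

912


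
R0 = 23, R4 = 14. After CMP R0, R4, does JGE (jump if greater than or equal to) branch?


Trace:
  R0 = 23, R4 = 14
  CMP R0, R4  → compares 23 vs 14
  JGE checks: is 23 greater than or equal to 14?
  23 > 14, so condition is true
Branch taken: Yes

Yes


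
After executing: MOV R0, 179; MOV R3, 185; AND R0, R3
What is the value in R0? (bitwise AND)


Register state trace:
  MOV R0, 179  → R0 = 179 (0b10110011)
  MOV R3, 185  → R3 = 185 (0b10111001)
  AND R0, R3  → R0 = 179 AND 185 = 177 (0b10110001)
Final: R0 = 177

177


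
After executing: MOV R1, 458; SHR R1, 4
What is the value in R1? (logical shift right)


Register state trace:
  MOV R1, 458  → R1 = 458
  SHR R1, 4  → R1 = 458 >> 4 = 458 // 2^4 = 28
Final: R1 = 28

28


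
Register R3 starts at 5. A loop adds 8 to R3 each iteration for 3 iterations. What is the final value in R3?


Starting value: R3 = 5
  Iter 1: R3 = 5 + 8 = 13
  Iter 2: R3 = 13 + 8 = 21
  Iter 3: R3 = 21 + 8 = 29
Final: R3 = 29

29


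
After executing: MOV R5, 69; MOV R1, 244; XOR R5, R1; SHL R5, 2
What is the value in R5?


Register state trace:
  MOV R5, 69  → R5 = 69 (0b01000101)
  MOV R1, 244  → R1 = 244 (0b11110100)
  XOR R5, R1  → R5 = 69 XOR 244 = 177 (0b10110001)
  SHL R5, 2  → R5 = 177 << 2 = 708
Final: R5 = 708

708


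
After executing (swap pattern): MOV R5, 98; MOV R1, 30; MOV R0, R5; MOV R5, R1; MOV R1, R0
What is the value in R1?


Register state trace (swap pattern):
  MOV R5, 98  → R5 = 98
  MOV R1, 30  → R1 = 30
  MOV R0, R5  → R0 = 98  (save R5)
  MOV R5, R1  → R5 = 30  (R5 gets R1's value)
  MOV R1, R0  → R1 = 98  (R1 gets saved value)
Final: R1 = 98

98


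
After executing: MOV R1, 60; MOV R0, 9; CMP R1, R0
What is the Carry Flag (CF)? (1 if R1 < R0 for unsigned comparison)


Register state trace:
  MOV R1, 60  → R1 = 60
  MOV R0, 9  → R0 = 9
  CMP R1, R0  → unsigned 60 - 9: no borrow
  60 >= 9, so CF = 0
CF = 0

0


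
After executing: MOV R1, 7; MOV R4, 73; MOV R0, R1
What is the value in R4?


Register state trace:
  MOV R1, 7  → R1 = 7
  MOV R4, 73  → R4 = 73
  MOV R0, R1  → R0 = 7
Final: R4 = 73

73


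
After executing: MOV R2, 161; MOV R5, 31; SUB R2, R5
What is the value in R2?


Register state trace:
  MOV R2, 161  → R2 = 161
  MOV R5, 31  → R5 = 31
  SUB R2, R5  → R2 = 161 - 31 = 130
Final: R2 = 130

130


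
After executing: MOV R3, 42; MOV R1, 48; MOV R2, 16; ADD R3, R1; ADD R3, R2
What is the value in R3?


Register state trace:
  MOV R3, 42  → R3 = 42
  MOV R1, 48  → R1 = 48
  MOV R2, 16  → R2 = 16
  ADD R3, R1  → R3 = 42 + 48 = 90
  ADD R3, R2  → R3 = 90 + 16 = 106
Final: R3 = 106

106


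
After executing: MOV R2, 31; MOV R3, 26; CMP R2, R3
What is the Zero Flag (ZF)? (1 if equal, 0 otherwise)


Register state trace:
  MOV R2, 31  → R2 = 31
  MOV R3, 26  → R3 = 26
  CMP R2, R3  → computes 31 - 26 = 5
  Result is nonzero, so values are not equal
ZF = 0

0


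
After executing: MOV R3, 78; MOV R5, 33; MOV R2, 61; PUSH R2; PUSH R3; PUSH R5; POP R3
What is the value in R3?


Stack trace (top is rightmost):
  MOV R3, 78  → R3 = 78
  MOV R5, 33  → R5 = 33
  MOV R2, 61  → R2 = 61
  PUSH R2  → stack: [61]
  PUSH R3  → stack: [61, 78]
  PUSH R5  → stack: [61, 78, 33]
  POP R3  → R3 = 33, stack: [61, 78]
Final: R3 = 33

33


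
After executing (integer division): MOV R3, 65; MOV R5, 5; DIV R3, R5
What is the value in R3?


Register state trace:
  MOV R3, 65  → R3 = 65
  MOV R5, 5  → R5 = 5
  DIV R3, R5  → R3 = 65 // 5 = 13
Final: R3 = 13

13


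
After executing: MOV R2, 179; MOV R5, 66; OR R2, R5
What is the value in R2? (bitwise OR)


Register state trace:
  MOV R2, 179  → R2 = 179 (0b10110011)
  MOV R5, 66  → R5 = 66 (0b01000010)
  OR R2, R5   → R2 = 179 OR 66 = 243 (0b11110011)
Final: R2 = 243

243


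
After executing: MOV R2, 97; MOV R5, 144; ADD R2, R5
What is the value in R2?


Register state trace:
  MOV R2, 97  → R2 = 97
  MOV R5, 144  → R5 = 144
  ADD R2, R5  → R2 = 97 + 144 = 241
Final: R2 = 241

241


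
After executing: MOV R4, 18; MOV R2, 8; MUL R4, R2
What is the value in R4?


Register state trace:
  MOV R4, 18  → R4 = 18
  MOV R2, 8  → R2 = 8
  MUL R4, R2  → R4 = 18 * 8 = 144
Final: R4 = 144

144


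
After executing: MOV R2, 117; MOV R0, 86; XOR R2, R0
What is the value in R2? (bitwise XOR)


Register state trace:
  MOV R2, 117  → R2 = 117 (0b01110101)
  MOV R0, 86  → R0 = 86 (0b01010110)
  XOR R2, R0  → R2 = 117 XOR 86 = 35 (0b00100011)
Final: R2 = 35

35


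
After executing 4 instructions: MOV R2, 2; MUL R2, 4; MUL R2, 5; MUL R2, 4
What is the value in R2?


Register state trace:
  MOV R2, 2  → R2 = 2
  MUL R2, 4  → R2 = 2 * 4 = 8
  MUL R2, 5  → R2 = 8 * 5 = 40
  MUL R2, 4  → R2 = 40 * 4 = 160
Final: R2 = 160

160


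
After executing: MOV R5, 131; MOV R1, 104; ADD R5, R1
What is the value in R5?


Register state trace:
  MOV R5, 131  → R5 = 131
  MOV R1, 104  → R1 = 104
  ADD R5, R1  → R5 = 131 + 104 = 235
Final: R5 = 235

235


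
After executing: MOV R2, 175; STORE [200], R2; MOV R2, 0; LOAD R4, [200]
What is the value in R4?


Register and memory trace:
  MOV R2, 175  → R2 = 175
  STORE [200], R2  → mem[200] = 175
  MOV R2, 0  → R2 = 0
  LOAD R4, [200]  → R4 = mem[200] = 175
Final: R4 = 175

175


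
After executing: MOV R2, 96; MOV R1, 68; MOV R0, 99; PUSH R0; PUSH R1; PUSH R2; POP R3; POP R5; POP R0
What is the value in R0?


Stack trace (top is rightmost):
  MOV R2, 96  → R2 = 96
  MOV R1, 68  → R1 = 68
  MOV R0, 99  → R0 = 99
  PUSH R0  → stack: [99]
  PUSH R1  → stack: [99, 68]
  PUSH R2  → stack: [99, 68, 96]
  POP R3  → R3 = 96, stack: [99, 68]
  POP R5  → R5 = 68, stack: [99]
  POP R0  → R0 = 99, stack: []
Final: R0 = 99

99


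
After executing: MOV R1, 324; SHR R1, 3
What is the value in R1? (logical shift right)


Register state trace:
  MOV R1, 324  → R1 = 324
  SHR R1, 3  → R1 = 324 >> 3 = 324 // 2^3 = 40
Final: R1 = 40

40


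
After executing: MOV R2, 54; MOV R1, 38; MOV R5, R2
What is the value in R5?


Register state trace:
  MOV R2, 54  → R2 = 54
  MOV R1, 38  → R1 = 38
  MOV R5, R2  → R5 = 54
Final: R5 = 54

54


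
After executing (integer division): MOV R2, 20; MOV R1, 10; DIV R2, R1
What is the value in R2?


Register state trace:
  MOV R2, 20  → R2 = 20
  MOV R1, 10  → R1 = 10
  DIV R2, R1  → R2 = 20 // 10 = 2
Final: R2 = 2

2


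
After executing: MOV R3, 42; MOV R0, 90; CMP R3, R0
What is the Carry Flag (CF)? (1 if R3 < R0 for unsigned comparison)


Register state trace:
  MOV R3, 42  → R3 = 42
  MOV R0, 90  → R0 = 90
  CMP R3, R0  → unsigned 42 - 90: borrow occurs
  42 < 90, so CF = 1
CF = 1

1


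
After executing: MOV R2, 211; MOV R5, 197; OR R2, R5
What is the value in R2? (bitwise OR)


Register state trace:
  MOV R2, 211  → R2 = 211 (0b11010011)
  MOV R5, 197  → R5 = 197 (0b11000101)
  OR R2, R5   → R2 = 211 OR 197 = 215 (0b11010111)
Final: R2 = 215

215


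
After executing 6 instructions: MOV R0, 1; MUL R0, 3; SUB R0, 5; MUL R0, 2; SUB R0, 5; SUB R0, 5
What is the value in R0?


Register state trace:
  MOV R0, 1  → R0 = 1
  MUL R0, 3  → R0 = 1 * 3 = 3
  SUB R0, 5  → R0 = 3 - 5 = -2
  MUL R0, 2  → R0 = -2 * 2 = -4
  SUB R0, 5  → R0 = -4 - 5 = -9
  SUB R0, 5  → R0 = -9 - 5 = -14
Final: R0 = -14

-14


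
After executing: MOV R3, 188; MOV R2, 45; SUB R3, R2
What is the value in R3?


Register state trace:
  MOV R3, 188  → R3 = 188
  MOV R2, 45  → R2 = 45
  SUB R3, R2  → R3 = 188 - 45 = 143
Final: R3 = 143

143


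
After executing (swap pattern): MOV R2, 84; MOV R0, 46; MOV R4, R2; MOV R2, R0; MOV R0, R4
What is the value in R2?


Register state trace (swap pattern):
  MOV R2, 84  → R2 = 84
  MOV R0, 46  → R0 = 46
  MOV R4, R2  → R4 = 84  (save R2)
  MOV R2, R0  → R2 = 46  (R2 gets R0's value)
  MOV R0, R4  → R0 = 84  (R0 gets saved value)
Final: R2 = 46

46


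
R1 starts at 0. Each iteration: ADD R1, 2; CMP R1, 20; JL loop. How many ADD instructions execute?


Loop trace (R1 starts at 0, target 20, step 2):
  ADD #1: R1 = 0 + 2 = 2  → 2 < 20, loop
  ADD #2: R1 = 2 + 2 = 4  → 4 < 20, loop
  ADD #3: R1 = 4 + 2 = 6  → 6 < 20, loop
  ADD #4: R1 = 6 + 2 = 8  → 8 < 20, loop
  ADD #5: R1 = 8 + 2 = 10  → 10 < 20, loop
  ADD #6: R1 = 10 + 2 = 12  → 12 < 20, loop
  ADD #7: R1 = 12 + 2 = 14  → 14 < 20, loop
  ADD #8: R1 = 14 + 2 = 16  → 16 < 20, loop
  ADD #9: R1 = 16 + 2 = 18  → 18 < 20, loop
  ADD #10: R1 = 18 + 2 = 20  → 20 >= 20, exit
Total ADD instructions: 10

10


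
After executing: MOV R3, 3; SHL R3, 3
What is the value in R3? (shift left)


Register state trace:
  MOV R3, 3  → R3 = 3
  SHL R3, 3  → R3 = 3 << 3 = 3 * 2^3 = 24
Final: R3 = 24

24


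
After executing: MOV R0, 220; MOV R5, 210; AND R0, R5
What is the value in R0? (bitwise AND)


Register state trace:
  MOV R0, 220  → R0 = 220 (0b11011100)
  MOV R5, 210  → R5 = 210 (0b11010010)
  AND R0, R5  → R0 = 220 AND 210 = 208 (0b11010000)
Final: R0 = 208

208


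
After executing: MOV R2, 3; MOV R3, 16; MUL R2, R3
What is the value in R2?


Register state trace:
  MOV R2, 3  → R2 = 3
  MOV R3, 16  → R3 = 16
  MUL R2, R3  → R2 = 3 * 16 = 48
Final: R2 = 48

48


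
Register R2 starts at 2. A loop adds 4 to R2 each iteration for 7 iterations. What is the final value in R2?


Starting value: R2 = 2
  Iter 1: R2 = 2 + 4 = 6
  Iter 2: R2 = 6 + 4 = 10
  Iter 3: R2 = 10 + 4 = 14
  Iter 4: R2 = 14 + 4 = 18
  Iter 5: R2 = 18 + 4 = 22
  Iter 6: R2 = 22 + 4 = 26
  Iter 7: R2 = 26 + 4 = 30
Final: R2 = 30

30


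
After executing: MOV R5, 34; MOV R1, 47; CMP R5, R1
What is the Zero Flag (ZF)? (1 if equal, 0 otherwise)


Register state trace:
  MOV R5, 34  → R5 = 34
  MOV R1, 47  → R1 = 47
  CMP R5, R1  → computes 34 - 47 = -13
  Result is nonzero, so values are not equal
ZF = 0

0


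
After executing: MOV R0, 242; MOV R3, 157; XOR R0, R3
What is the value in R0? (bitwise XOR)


Register state trace:
  MOV R0, 242  → R0 = 242 (0b11110010)
  MOV R3, 157  → R3 = 157 (0b10011101)
  XOR R0, R3  → R0 = 242 XOR 157 = 111 (0b01101111)
Final: R0 = 111

111


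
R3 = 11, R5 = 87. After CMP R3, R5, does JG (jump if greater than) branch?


Trace:
  R3 = 11, R5 = 87
  CMP R3, R5  → compares 11 vs 87
  JG checks: is 11 greater than 87?
  11 < 87, so condition is false
Branch taken: No

No


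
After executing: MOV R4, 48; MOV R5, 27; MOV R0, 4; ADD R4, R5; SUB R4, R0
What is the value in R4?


Register state trace:
  MOV R4, 48  → R4 = 48
  MOV R5, 27  → R5 = 27
  MOV R0, 4  → R0 = 4
  ADD R4, R5  → R4 = 48 + 27 = 75
  SUB R4, R0  → R4 = 75 - 4 = 71
Final: R4 = 71

71


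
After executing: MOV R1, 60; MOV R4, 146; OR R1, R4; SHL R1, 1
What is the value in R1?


Register state trace:
  MOV R1, 60  → R1 = 60 (0b00111100)
  MOV R4, 146  → R4 = 146 (0b10010010)
  OR R1, R4  → R1 = 60 OR 146 = 190 (0b10111110)
  SHL R1, 1  → R1 = 190 << 1 = 380
Final: R1 = 380

380


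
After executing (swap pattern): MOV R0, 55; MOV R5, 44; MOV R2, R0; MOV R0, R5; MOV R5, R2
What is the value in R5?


Register state trace (swap pattern):
  MOV R0, 55  → R0 = 55
  MOV R5, 44  → R5 = 44
  MOV R2, R0  → R2 = 55  (save R0)
  MOV R0, R5  → R0 = 44  (R0 gets R5's value)
  MOV R5, R2  → R5 = 55  (R5 gets saved value)
Final: R5 = 55

55


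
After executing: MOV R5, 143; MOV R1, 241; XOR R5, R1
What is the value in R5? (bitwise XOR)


Register state trace:
  MOV R5, 143  → R5 = 143 (0b10001111)
  MOV R1, 241  → R1 = 241 (0b11110001)
  XOR R5, R1  → R5 = 143 XOR 241 = 126 (0b01111110)
Final: R5 = 126

126


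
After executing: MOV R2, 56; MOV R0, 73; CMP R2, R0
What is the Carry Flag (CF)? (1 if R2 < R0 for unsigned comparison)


Register state trace:
  MOV R2, 56  → R2 = 56
  MOV R0, 73  → R0 = 73
  CMP R2, R0  → unsigned 56 - 73: borrow occurs
  56 < 73, so CF = 1
CF = 1

1


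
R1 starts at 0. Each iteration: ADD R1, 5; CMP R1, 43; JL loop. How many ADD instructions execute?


Loop trace (R1 starts at 0, target 43, step 5):
  ADD #1: R1 = 0 + 5 = 5  → 5 < 43, loop
  ADD #2: R1 = 5 + 5 = 10  → 10 < 43, loop
  ADD #3: R1 = 10 + 5 = 15  → 15 < 43, loop
  ADD #4: R1 = 15 + 5 = 20  → 20 < 43, loop
  ADD #5: R1 = 20 + 5 = 25  → 25 < 43, loop
  ADD #6: R1 = 25 + 5 = 30  → 30 < 43, loop
  ADD #7: R1 = 30 + 5 = 35  → 35 < 43, loop
  ADD #8: R1 = 35 + 5 = 40  → 40 < 43, loop
  ADD #9: R1 = 40 + 5 = 45  → 45 >= 43, exit
Total ADD instructions: 9

9


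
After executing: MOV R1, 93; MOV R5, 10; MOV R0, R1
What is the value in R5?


Register state trace:
  MOV R1, 93  → R1 = 93
  MOV R5, 10  → R5 = 10
  MOV R0, R1  → R0 = 93
Final: R5 = 10

10


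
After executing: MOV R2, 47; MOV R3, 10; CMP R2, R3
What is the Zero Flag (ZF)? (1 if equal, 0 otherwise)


Register state trace:
  MOV R2, 47  → R2 = 47
  MOV R3, 10  → R3 = 10
  CMP R2, R3  → computes 47 - 10 = 37
  Result is nonzero, so values are not equal
ZF = 0

0


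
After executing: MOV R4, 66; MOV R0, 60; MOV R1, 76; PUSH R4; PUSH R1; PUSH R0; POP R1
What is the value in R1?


Stack trace (top is rightmost):
  MOV R4, 66  → R4 = 66
  MOV R0, 60  → R0 = 60
  MOV R1, 76  → R1 = 76
  PUSH R4  → stack: [66]
  PUSH R1  → stack: [66, 76]
  PUSH R0  → stack: [66, 76, 60]
  POP R1  → R1 = 60, stack: [66, 76]
Final: R1 = 60

60


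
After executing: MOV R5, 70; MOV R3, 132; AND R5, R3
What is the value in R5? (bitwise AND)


Register state trace:
  MOV R5, 70  → R5 = 70 (0b01000110)
  MOV R3, 132  → R3 = 132 (0b10000100)
  AND R5, R3  → R5 = 70 AND 132 = 4 (0b00000100)
Final: R5 = 4

4


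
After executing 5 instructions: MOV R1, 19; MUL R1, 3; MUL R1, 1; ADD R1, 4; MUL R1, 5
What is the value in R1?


Register state trace:
  MOV R1, 19  → R1 = 19
  MUL R1, 3  → R1 = 19 * 3 = 57
  MUL R1, 1  → R1 = 57 * 1 = 57
  ADD R1, 4  → R1 = 57 + 4 = 61
  MUL R1, 5  → R1 = 61 * 5 = 305
Final: R1 = 305

305


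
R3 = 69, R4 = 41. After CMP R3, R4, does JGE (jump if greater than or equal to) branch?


Trace:
  R3 = 69, R4 = 41
  CMP R3, R4  → compares 69 vs 41
  JGE checks: is 69 greater than or equal to 41?
  69 > 41, so condition is true
Branch taken: Yes

Yes


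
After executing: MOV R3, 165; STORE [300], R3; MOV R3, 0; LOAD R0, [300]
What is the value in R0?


Register and memory trace:
  MOV R3, 165  → R3 = 165
  STORE [300], R3  → mem[300] = 165
  MOV R3, 0  → R3 = 0
  LOAD R0, [300]  → R0 = mem[300] = 165
Final: R0 = 165

165


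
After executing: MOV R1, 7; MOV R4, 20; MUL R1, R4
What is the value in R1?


Register state trace:
  MOV R1, 7  → R1 = 7
  MOV R4, 20  → R4 = 20
  MUL R1, R4  → R1 = 7 * 20 = 140
Final: R1 = 140

140


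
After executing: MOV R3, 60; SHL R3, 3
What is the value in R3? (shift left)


Register state trace:
  MOV R3, 60  → R3 = 60
  SHL R3, 3  → R3 = 60 << 3 = 60 * 2^3 = 480
Final: R3 = 480

480


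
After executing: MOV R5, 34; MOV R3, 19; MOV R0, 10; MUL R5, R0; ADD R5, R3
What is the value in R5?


Register state trace:
  MOV R5, 34  → R5 = 34
  MOV R3, 19  → R3 = 19
  MOV R0, 10  → R0 = 10
  MUL R5, R0  → R5 = 34 * 10 = 340
  ADD R5, R3  → R5 = 340 + 19 = 359
Final: R5 = 359

359


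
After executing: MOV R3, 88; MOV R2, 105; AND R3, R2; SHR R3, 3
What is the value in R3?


Register state trace:
  MOV R3, 88  → R3 = 88 (0b01011000)
  MOV R2, 105  → R2 = 105 (0b01101001)
  AND R3, R2  → R3 = 88 AND 105 = 72 (0b01001000)
  SHR R3, 3  → R3 = 72 >> 3 = 9
Final: R3 = 9

9


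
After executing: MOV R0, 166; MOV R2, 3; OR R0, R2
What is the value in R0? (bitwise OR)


Register state trace:
  MOV R0, 166  → R0 = 166 (0b10100110)
  MOV R2, 3  → R2 = 3 (0b00000011)
  OR R0, R2   → R0 = 166 OR 3 = 167 (0b10100111)
Final: R0 = 167

167


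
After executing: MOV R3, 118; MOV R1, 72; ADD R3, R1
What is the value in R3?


Register state trace:
  MOV R3, 118  → R3 = 118
  MOV R1, 72  → R1 = 72
  ADD R3, R1  → R3 = 118 + 72 = 190
Final: R3 = 190

190


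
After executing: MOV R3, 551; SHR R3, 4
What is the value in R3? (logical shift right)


Register state trace:
  MOV R3, 551  → R3 = 551
  SHR R3, 4  → R3 = 551 >> 4 = 551 // 2^4 = 34
Final: R3 = 34

34


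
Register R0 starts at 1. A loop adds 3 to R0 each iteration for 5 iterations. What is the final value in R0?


Starting value: R0 = 1
  Iter 1: R0 = 1 + 3 = 4
  Iter 2: R0 = 4 + 3 = 7
  Iter 3: R0 = 7 + 3 = 10
  Iter 4: R0 = 10 + 3 = 13
  Iter 5: R0 = 13 + 3 = 16
Final: R0 = 16

16


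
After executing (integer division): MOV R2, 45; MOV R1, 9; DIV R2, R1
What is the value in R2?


Register state trace:
  MOV R2, 45  → R2 = 45
  MOV R1, 9  → R1 = 9
  DIV R2, R1  → R2 = 45 // 9 = 5
Final: R2 = 5

5


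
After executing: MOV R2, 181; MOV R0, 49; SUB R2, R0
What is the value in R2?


Register state trace:
  MOV R2, 181  → R2 = 181
  MOV R0, 49  → R0 = 49
  SUB R2, R0  → R2 = 181 - 49 = 132
Final: R2 = 132

132


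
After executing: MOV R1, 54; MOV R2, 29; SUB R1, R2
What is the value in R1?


Register state trace:
  MOV R1, 54  → R1 = 54
  MOV R2, 29  → R2 = 29
  SUB R1, R2  → R1 = 54 - 29 = 25
Final: R1 = 25

25


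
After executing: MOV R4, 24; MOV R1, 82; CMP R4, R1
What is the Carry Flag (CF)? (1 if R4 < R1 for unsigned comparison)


Register state trace:
  MOV R4, 24  → R4 = 24
  MOV R1, 82  → R1 = 82
  CMP R4, R1  → unsigned 24 - 82: borrow occurs
  24 < 82, so CF = 1
CF = 1

1


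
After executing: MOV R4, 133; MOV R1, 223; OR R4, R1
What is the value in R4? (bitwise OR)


Register state trace:
  MOV R4, 133  → R4 = 133 (0b10000101)
  MOV R1, 223  → R1 = 223 (0b11011111)
  OR R4, R1   → R4 = 133 OR 223 = 223 (0b11011111)
Final: R4 = 223

223


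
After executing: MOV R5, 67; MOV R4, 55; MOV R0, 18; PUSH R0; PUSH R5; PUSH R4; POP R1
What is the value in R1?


Stack trace (top is rightmost):
  MOV R5, 67  → R5 = 67
  MOV R4, 55  → R4 = 55
  MOV R0, 18  → R0 = 18
  PUSH R0  → stack: [18]
  PUSH R5  → stack: [18, 67]
  PUSH R4  → stack: [18, 67, 55]
  POP R1  → R1 = 55, stack: [18, 67]
Final: R1 = 55

55


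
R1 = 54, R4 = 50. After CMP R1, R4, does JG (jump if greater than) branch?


Trace:
  R1 = 54, R4 = 50
  CMP R1, R4  → compares 54 vs 50
  JG checks: is 54 greater than 50?
  54 > 50, so condition is true
Branch taken: Yes

Yes


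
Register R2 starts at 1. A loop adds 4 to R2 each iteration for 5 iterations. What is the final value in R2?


Starting value: R2 = 1
  Iter 1: R2 = 1 + 4 = 5
  Iter 2: R2 = 5 + 4 = 9
  Iter 3: R2 = 9 + 4 = 13
  Iter 4: R2 = 13 + 4 = 17
  Iter 5: R2 = 17 + 4 = 21
Final: R2 = 21

21


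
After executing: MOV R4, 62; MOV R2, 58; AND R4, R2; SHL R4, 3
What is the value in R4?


Register state trace:
  MOV R4, 62  → R4 = 62 (0b00111110)
  MOV R2, 58  → R2 = 58 (0b00111010)
  AND R4, R2  → R4 = 62 AND 58 = 58 (0b00111010)
  SHL R4, 3  → R4 = 58 << 3 = 464
Final: R4 = 464

464


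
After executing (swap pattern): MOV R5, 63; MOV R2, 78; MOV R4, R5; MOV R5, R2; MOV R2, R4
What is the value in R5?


Register state trace (swap pattern):
  MOV R5, 63  → R5 = 63
  MOV R2, 78  → R2 = 78
  MOV R4, R5  → R4 = 63  (save R5)
  MOV R5, R2  → R5 = 78  (R5 gets R2's value)
  MOV R2, R4  → R2 = 63  (R2 gets saved value)
Final: R5 = 78

78


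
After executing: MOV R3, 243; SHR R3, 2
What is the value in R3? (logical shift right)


Register state trace:
  MOV R3, 243  → R3 = 243
  SHR R3, 2  → R3 = 243 >> 2 = 243 // 2^2 = 60
Final: R3 = 60

60


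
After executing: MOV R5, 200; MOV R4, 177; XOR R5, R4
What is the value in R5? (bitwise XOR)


Register state trace:
  MOV R5, 200  → R5 = 200 (0b11001000)
  MOV R4, 177  → R4 = 177 (0b10110001)
  XOR R5, R4  → R5 = 200 XOR 177 = 121 (0b01111001)
Final: R5 = 121

121


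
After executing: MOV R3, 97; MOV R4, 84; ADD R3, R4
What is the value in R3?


Register state trace:
  MOV R3, 97  → R3 = 97
  MOV R4, 84  → R4 = 84
  ADD R3, R4  → R3 = 97 + 84 = 181
Final: R3 = 181

181


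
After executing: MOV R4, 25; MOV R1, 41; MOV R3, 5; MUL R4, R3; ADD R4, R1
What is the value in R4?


Register state trace:
  MOV R4, 25  → R4 = 25
  MOV R1, 41  → R1 = 41
  MOV R3, 5  → R3 = 5
  MUL R4, R3  → R4 = 25 * 5 = 125
  ADD R4, R1  → R4 = 125 + 41 = 166
Final: R4 = 166

166


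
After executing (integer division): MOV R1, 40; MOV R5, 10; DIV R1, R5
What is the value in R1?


Register state trace:
  MOV R1, 40  → R1 = 40
  MOV R5, 10  → R5 = 10
  DIV R1, R5  → R1 = 40 // 10 = 4
Final: R1 = 4

4


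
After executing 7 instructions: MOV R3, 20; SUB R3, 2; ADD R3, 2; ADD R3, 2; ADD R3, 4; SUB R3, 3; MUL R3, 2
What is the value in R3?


Register state trace:
  MOV R3, 20  → R3 = 20
  SUB R3, 2  → R3 = 20 - 2 = 18
  ADD R3, 2  → R3 = 18 + 2 = 20
  ADD R3, 2  → R3 = 20 + 2 = 22
  ADD R3, 4  → R3 = 22 + 4 = 26
  SUB R3, 3  → R3 = 26 - 3 = 23
  MUL R3, 2  → R3 = 23 * 2 = 46
Final: R3 = 46

46


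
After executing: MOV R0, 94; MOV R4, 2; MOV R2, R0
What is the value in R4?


Register state trace:
  MOV R0, 94  → R0 = 94
  MOV R4, 2  → R4 = 2
  MOV R2, R0  → R2 = 94
Final: R4 = 2

2


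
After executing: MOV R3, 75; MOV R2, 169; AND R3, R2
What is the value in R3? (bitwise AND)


Register state trace:
  MOV R3, 75  → R3 = 75 (0b01001011)
  MOV R2, 169  → R2 = 169 (0b10101001)
  AND R3, R2  → R3 = 75 AND 169 = 9 (0b00001001)
Final: R3 = 9

9


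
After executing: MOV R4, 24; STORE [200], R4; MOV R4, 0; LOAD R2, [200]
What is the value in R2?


Register and memory trace:
  MOV R4, 24  → R4 = 24
  STORE [200], R4  → mem[200] = 24
  MOV R4, 0  → R4 = 0
  LOAD R2, [200]  → R2 = mem[200] = 24
Final: R2 = 24

24


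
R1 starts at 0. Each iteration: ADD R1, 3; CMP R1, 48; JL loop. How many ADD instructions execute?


Loop trace (R1 starts at 0, target 48, step 3):
  ADD #1: R1 = 0 + 3 = 3  → 3 < 48, loop
  ADD #2: R1 = 3 + 3 = 6  → 6 < 48, loop
  ADD #3: R1 = 6 + 3 = 9  → 9 < 48, loop
  ADD #4: R1 = 9 + 3 = 12  → 12 < 48, loop
  ADD #5: R1 = 12 + 3 = 15  → 15 < 48, loop
  ADD #6: R1 = 15 + 3 = 18  → 18 < 48, loop
  ADD #7: R1 = 18 + 3 = 21  → 21 < 48, loop
  ADD #8: R1 = 21 + 3 = 24  → 24 < 48, loop
  ADD #9: R1 = 24 + 3 = 27  → 27 < 48, loop
  ADD #10: R1 = 27 + 3 = 30  → 30 < 48, loop
  ADD #11: R1 = 30 + 3 = 33  → 33 < 48, loop
  ADD #12: R1 = 33 + 3 = 36  → 36 < 48, loop
  ADD #13: R1 = 36 + 3 = 39  → 39 < 48, loop
  ADD #14: R1 = 39 + 3 = 42  → 42 < 48, loop
  ADD #15: R1 = 42 + 3 = 45  → 45 < 48, loop
  ADD #16: R1 = 45 + 3 = 48  → 48 >= 48, exit
Total ADD instructions: 16

16


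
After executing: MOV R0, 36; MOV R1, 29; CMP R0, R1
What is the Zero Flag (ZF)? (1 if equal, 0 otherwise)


Register state trace:
  MOV R0, 36  → R0 = 36
  MOV R1, 29  → R1 = 29
  CMP R0, R1  → computes 36 - 29 = 7
  Result is nonzero, so values are not equal
ZF = 0

0


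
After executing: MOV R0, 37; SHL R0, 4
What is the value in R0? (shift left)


Register state trace:
  MOV R0, 37  → R0 = 37
  SHL R0, 4  → R0 = 37 << 4 = 37 * 2^4 = 592
Final: R0 = 592

592


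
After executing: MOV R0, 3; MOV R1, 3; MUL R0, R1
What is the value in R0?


Register state trace:
  MOV R0, 3  → R0 = 3
  MOV R1, 3  → R1 = 3
  MUL R0, R1  → R0 = 3 * 3 = 9
Final: R0 = 9

9


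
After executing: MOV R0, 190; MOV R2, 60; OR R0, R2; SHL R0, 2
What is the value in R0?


Register state trace:
  MOV R0, 190  → R0 = 190 (0b10111110)
  MOV R2, 60  → R2 = 60 (0b00111100)
  OR R0, R2  → R0 = 190 OR 60 = 190 (0b10111110)
  SHL R0, 2  → R0 = 190 << 2 = 760
Final: R0 = 760

760


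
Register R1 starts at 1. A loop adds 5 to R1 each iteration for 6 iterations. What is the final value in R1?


Starting value: R1 = 1
  Iter 1: R1 = 1 + 5 = 6
  Iter 2: R1 = 6 + 5 = 11
  Iter 3: R1 = 11 + 5 = 16
  Iter 4: R1 = 16 + 5 = 21
  Iter 5: R1 = 21 + 5 = 26
  Iter 6: R1 = 26 + 5 = 31
Final: R1 = 31

31
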